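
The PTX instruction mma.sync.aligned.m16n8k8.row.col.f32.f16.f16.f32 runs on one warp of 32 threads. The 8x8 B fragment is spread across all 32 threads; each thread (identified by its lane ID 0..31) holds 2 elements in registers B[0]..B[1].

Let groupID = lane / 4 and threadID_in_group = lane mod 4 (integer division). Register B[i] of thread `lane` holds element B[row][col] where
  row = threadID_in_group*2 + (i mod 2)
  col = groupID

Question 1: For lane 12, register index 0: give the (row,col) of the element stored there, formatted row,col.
0,3

lane 12: G=3 (12/4), T=0 (12%4)
i=0: r=0*2+0=0, c=G=3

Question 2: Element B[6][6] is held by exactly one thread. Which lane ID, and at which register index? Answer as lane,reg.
27,0

c:6=>grp=6  r:6=>tig=3,lo=0
L=6*4+3=27  i=0=0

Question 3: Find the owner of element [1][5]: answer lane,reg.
20,1

c:5=>grp=5  r:1=>tig=0,lo=1
L=5*4+0=20  i=1=1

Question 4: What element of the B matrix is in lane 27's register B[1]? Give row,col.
lane 27->27/4=6, 27 mod 4=3
i=1  r:2·3+1->7  c:6

7,6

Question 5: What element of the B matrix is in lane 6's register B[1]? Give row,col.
5,1

L=6->gid=6>>2=1, tid=6&3=2
[1]->row 2·2+1=5  col gid=1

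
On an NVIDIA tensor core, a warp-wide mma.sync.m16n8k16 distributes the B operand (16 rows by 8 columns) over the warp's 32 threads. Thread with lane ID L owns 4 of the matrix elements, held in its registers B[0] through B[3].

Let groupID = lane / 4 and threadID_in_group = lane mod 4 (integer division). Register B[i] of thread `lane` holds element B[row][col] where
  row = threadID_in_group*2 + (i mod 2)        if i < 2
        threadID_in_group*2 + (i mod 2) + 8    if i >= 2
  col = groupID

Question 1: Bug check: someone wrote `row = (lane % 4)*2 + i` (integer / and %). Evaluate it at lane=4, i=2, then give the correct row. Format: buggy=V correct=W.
`(lane % 4)*2 + i`[4,2]⇒2
L=4⇒gr=4>>2=1, th=4&3=0
[2]⇒row 0·2+0+8=8  col gr=1
row: 2 vs 8

buggy=2 correct=8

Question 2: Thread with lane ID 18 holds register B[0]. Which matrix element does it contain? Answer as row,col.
lane 18: gr=4 (18/4), th=2 (18%4)
i=0: r=2*2+0+0=4, c=gr=4

4,4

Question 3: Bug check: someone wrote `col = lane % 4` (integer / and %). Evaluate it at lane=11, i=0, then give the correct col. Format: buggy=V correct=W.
buggy=3 correct=2

`lane % 4`[11,0]⇒3
lane 11⇒11/4=2, 11 mod 4=3
i=0  r:2·3+0+0⇒6  c:2
col: 3 vs 2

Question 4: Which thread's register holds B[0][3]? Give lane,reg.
c: 3->gid=3  r: 0->r8=0,tid=0,i&1=0
L=3*4+0=12  i=0*2+0=0

12,0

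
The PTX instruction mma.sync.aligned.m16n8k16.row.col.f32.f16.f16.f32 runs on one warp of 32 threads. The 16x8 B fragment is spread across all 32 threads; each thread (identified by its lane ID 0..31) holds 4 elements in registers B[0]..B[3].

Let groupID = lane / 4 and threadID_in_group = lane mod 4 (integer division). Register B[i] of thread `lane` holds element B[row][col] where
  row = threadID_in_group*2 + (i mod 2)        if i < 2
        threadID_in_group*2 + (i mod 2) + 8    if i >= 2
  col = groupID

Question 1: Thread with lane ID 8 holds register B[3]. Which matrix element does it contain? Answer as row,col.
9,2

lane 8->8/4=2, 8 mod 4=0
i=3  r:2·0+1+8->9  c:2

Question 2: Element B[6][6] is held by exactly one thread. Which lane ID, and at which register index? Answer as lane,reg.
27,0

c:6=>grp=6  r:6=>rB=0,tig=3,lo=0
L=6*4+3=27  i=0*2+0=0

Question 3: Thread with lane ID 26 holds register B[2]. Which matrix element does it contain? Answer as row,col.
lane 26=>26/4=6, 26 mod 4=2
i=2  r:2·2+0+8=>12  c:6

12,6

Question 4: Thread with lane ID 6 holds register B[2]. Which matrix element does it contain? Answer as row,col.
L=6⇒gr=6>>2=1, th=6&3=2
[2]⇒row 2·2+0+8=12  col gr=1

12,1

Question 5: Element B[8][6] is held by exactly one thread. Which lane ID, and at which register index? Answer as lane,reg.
24,2

c:6=>grp=6  r:8=>rB=1,tig=0,lo=0
L=6*4+0=24  i=1*2+0=2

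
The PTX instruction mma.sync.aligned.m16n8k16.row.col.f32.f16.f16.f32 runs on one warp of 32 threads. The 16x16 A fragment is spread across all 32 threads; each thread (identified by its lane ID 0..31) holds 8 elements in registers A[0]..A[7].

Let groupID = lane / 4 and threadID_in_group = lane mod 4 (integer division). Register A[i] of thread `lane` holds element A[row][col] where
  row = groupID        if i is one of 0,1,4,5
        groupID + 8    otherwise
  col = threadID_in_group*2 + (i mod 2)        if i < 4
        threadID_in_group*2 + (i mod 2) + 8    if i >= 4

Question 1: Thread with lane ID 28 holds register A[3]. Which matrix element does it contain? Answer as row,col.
lane 28->28/4=7, 28 mod 4=0
i=3  r:7+8->15  c:2·0+1+0->1

15,1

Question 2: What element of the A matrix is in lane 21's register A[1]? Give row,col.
21: g=5,t=1
[1] (5+0,1*2+1+0) = (5,3)

5,3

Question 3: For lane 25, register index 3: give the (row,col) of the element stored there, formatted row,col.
14,3

L=25⇒gr=25>>2=6, th=25&3=1
[3]⇒row 6+8=14  col 1·2+1+0=3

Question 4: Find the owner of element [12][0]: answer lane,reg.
r=12->g=4,rb=1  c=0->cb=0,t=0,b0=0
L=4*4+0=16  i=0*4+1*2+0=2

16,2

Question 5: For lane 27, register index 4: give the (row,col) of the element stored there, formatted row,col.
6,14

lane 27: g=6 (27/4), t=3 (27%4)
i=4: r=6+0=6, c=3*2+0+8=14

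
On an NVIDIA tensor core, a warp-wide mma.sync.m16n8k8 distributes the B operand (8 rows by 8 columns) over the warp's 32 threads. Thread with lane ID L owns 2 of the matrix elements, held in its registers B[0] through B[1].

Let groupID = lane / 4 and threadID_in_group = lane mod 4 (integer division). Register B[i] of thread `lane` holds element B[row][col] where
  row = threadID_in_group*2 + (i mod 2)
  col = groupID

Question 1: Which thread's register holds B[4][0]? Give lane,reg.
c=0⇒gr=0  r=4⇒th=2,odd=0
L=0*4+2=2  i=0=0

2,0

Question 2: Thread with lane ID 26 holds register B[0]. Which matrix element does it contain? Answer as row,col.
4,6

26: gid=6,tid=2
[0] (2*2+0,6) = (4,6)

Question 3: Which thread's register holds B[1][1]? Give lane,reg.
c=1->g=1  r=1->t=0,b0=1
L=1*4+0=4  i=1=1

4,1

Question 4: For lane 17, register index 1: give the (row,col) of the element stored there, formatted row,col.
lane 17⇒17/4=4, 17 mod 4=1
i=1  r:2·1+1⇒3  c:4

3,4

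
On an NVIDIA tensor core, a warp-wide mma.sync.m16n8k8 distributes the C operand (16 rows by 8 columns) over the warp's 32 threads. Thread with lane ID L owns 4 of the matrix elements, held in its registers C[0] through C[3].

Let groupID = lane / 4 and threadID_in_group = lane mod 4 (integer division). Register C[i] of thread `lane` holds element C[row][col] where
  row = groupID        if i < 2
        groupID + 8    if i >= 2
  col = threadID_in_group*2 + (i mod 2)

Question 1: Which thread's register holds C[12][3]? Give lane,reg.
r:12=>grp=4,rB=1  c:3=>tig=1,lo=1
L=4*4+1=17  i=1*2+1=3

17,3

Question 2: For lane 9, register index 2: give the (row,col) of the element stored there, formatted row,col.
L=9->g=9>>2=2, t=9&3=1
[2]->row 2+8=10  col 1·2+0=2

10,2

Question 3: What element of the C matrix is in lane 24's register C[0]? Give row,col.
lane 24->24/4=6, 24 mod 4=0
i=0  r:6+0->6  c:2·0+0->0

6,0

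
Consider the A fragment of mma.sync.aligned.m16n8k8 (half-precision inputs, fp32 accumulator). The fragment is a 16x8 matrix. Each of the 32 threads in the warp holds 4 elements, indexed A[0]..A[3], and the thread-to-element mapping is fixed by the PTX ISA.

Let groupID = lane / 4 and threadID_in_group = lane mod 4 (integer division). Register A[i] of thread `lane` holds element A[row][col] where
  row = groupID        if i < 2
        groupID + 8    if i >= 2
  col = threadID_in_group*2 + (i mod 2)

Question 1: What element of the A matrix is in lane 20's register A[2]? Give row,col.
13,0

L=20⇒gr=20>>2=5, th=20&3=0
[2]⇒row 5+8=13  col 0·2+0=0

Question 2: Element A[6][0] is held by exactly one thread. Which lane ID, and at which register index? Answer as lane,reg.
r:6=>grp=6,rB=0  c:0=>tig=0,lo=0
L=6*4+0=24  i=0*2+0=0

24,0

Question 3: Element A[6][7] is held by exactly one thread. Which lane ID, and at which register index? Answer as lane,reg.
27,1

r:6=>grp=6,rB=0  c:7=>tig=3,lo=1
L=6*4+3=27  i=0*2+1=1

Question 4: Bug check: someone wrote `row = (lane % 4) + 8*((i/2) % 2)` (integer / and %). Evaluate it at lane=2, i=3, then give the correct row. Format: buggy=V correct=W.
buggy=10 correct=8

`(lane % 4) + 8*((i/2) % 2)`[2,3]->10
lane 2->2/4=0, 2 mod 4=2
i=3  r:0+8->8  c:2·2+1->5
row: 10 vs 8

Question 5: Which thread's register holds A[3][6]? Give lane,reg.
15,0

r:3=>grp=3,rB=0  c:6=>tig=3,lo=0
L=3*4+3=15  i=0*2+0=0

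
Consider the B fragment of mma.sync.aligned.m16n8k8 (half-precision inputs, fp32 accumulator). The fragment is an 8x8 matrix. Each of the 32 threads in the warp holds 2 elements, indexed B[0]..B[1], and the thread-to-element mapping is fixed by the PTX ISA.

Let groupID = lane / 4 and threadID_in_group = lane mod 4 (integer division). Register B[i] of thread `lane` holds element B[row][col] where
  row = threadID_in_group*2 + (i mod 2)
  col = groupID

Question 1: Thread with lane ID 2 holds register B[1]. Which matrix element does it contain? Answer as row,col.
lane 2->2/4=0, 2 mod 4=2
i=1  r:2·2+1->5  c:0

5,0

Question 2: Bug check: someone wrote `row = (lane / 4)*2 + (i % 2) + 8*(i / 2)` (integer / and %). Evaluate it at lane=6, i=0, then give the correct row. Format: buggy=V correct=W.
buggy=2 correct=4

`(lane / 4)*2 + (i % 2) + 8*(i / 2)`[6,0]->2
L=6->g=6>>2=1, t=6&3=2
[0]->row 2·2+0=4  col g=1
row: 2 vs 4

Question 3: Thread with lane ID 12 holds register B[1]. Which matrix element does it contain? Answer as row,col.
L=12⇒gr=12>>2=3, th=12&3=0
[1]⇒row 0·2+1=1  col gr=3

1,3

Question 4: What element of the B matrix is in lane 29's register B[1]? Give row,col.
L=29=>grp=29>>2=7, tig=29&3=1
[1]=>row 1·2+1=3  col grp=7

3,7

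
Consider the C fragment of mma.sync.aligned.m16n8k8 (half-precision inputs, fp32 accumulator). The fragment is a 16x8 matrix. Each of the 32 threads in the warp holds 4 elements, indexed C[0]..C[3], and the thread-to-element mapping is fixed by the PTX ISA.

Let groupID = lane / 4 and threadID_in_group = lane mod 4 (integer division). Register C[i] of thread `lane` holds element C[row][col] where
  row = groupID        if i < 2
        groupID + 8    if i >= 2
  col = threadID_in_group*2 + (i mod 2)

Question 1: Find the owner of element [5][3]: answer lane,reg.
21,1

r=5->g=5,rb=0  c=3->t=1,b0=1
L=5*4+1=21  i=0*2+1=1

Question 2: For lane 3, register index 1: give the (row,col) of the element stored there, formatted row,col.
lane 3: gid=0 (3/4), tid=3 (3%4)
i=1: r=0+0=0, c=3*2+1=7

0,7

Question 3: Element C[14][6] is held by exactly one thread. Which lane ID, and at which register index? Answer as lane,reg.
r:14=>grp=6,rB=1  c:6=>tig=3,lo=0
L=6*4+3=27  i=1*2+0=2

27,2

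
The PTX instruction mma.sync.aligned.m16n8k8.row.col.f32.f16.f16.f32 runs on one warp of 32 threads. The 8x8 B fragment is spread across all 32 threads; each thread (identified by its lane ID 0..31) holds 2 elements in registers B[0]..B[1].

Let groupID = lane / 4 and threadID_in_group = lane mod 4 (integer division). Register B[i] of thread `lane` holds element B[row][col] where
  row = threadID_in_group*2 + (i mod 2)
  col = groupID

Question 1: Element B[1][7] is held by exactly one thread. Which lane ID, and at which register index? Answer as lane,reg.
28,1

c=7->g=7  r=1->t=0,b0=1
L=7*4+0=28  i=1=1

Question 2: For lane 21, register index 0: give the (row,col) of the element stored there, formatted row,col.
lane 21: G=5 (21/4), T=1 (21%4)
i=0: r=1*2+0=2, c=G=5

2,5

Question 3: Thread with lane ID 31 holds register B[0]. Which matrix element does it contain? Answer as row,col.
6,7

L=31->gid=31>>2=7, tid=31&3=3
[0]->row 3·2+0=6  col gid=7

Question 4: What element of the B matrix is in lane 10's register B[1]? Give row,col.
5,2

lane 10->10/4=2, 10 mod 4=2
i=1  r:2·2+1->5  c:2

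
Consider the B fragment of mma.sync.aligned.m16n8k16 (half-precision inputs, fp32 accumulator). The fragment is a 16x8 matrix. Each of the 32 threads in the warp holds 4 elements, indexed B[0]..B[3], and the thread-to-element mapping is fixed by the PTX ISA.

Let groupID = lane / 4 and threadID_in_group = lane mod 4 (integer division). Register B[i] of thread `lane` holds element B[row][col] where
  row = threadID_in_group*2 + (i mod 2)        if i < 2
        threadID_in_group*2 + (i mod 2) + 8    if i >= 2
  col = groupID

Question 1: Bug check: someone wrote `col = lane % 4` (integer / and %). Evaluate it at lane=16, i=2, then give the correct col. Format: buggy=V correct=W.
buggy=0 correct=4

`lane % 4`[16,2]->0
lane 16: gid=4 (16/4), tid=0 (16%4)
i=2: r=0*2+0+8=8, c=gid=4
col: 0 vs 4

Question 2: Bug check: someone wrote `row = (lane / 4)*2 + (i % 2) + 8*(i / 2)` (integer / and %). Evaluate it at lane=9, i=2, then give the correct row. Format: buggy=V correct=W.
`(lane / 4)*2 + (i % 2) + 8*(i / 2)`[9,2]⇒12
lane 9⇒9/4=2, 9 mod 4=1
i=2  r:2·1+0+8⇒10  c:2
row: 12 vs 10

buggy=12 correct=10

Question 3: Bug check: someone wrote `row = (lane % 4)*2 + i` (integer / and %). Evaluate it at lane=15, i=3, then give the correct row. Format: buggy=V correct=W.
buggy=9 correct=15

`(lane % 4)*2 + i`[15,3]->9
L=15->gid=15>>2=3, tid=15&3=3
[3]->row 3·2+1+8=15  col gid=3
row: 9 vs 15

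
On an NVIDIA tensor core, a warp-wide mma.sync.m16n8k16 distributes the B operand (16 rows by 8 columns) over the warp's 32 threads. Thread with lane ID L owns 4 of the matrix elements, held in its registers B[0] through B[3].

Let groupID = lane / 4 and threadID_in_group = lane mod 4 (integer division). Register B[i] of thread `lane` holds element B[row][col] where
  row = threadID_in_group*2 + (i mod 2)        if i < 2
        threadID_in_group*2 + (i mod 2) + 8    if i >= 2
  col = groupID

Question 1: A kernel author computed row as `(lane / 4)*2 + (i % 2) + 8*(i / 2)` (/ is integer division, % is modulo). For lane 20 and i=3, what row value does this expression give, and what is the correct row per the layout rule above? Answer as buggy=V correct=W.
`(lane / 4)*2 + (i % 2) + 8*(i / 2)`[20,3]⇒19
20: gr=5,th=0
[3] (0*2+1+8,5) = (9,5)
row: 19 vs 9

buggy=19 correct=9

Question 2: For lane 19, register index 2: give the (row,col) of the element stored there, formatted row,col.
14,4

L=19→G=19>>2=4, T=19&3=3
[2]→row 3·2+0+8=14  col G=4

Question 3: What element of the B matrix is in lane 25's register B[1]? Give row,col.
3,6

lane 25⇒25/4=6, 25 mod 4=1
i=1  r:2·1+1+0⇒3  c:6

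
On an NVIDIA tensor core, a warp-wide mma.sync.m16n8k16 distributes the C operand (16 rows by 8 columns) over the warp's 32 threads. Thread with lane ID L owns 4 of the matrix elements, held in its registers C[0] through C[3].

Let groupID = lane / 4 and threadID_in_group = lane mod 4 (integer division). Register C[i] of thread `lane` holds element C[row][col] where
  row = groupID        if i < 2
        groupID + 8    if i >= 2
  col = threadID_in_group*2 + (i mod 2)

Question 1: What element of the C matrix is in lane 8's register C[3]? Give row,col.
10,1

lane 8: gr=2 (8/4), th=0 (8%4)
i=3: r=2+8=10, c=0*2+1=1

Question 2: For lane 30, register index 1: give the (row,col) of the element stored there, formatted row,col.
L=30->g=30>>2=7, t=30&3=2
[1]->row 7+0=7  col 2·2+1=5

7,5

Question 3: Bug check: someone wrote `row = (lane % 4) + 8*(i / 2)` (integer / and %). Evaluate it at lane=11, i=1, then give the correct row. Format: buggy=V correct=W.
`(lane % 4) + 8*(i / 2)`[11,1]->3
L=11->g=11>>2=2, t=11&3=3
[1]->row 2+0=2  col 3·2+1=7
row: 3 vs 2

buggy=3 correct=2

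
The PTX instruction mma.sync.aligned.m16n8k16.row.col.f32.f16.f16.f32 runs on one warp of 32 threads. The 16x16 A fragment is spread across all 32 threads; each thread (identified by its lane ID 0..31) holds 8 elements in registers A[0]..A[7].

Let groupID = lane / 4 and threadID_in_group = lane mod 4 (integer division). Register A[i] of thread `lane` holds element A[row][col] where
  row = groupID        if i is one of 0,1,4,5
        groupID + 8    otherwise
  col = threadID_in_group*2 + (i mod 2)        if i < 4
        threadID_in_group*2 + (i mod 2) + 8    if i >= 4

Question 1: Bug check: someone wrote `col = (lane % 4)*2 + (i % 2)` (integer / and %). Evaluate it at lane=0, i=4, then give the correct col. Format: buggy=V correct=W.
`(lane % 4)*2 + (i % 2)`[0,4]=>0
lane 0=>0/4=0, 0 mod 4=0
i=4  r:0+0=>0  c:2·0+0+8=>8
col: 0 vs 8

buggy=0 correct=8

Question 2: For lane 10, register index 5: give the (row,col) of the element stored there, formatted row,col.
lane 10: gid=2 (10/4), tid=2 (10%4)
i=5: r=2+0=2, c=2*2+1+8=13

2,13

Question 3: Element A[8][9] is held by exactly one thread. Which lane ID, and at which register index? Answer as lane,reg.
0,7

r=8⇒gr=0,Rb=1  c=9⇒Cb=1,th=0,odd=1
L=0*4+0=0  i=1*4+1*2+1=7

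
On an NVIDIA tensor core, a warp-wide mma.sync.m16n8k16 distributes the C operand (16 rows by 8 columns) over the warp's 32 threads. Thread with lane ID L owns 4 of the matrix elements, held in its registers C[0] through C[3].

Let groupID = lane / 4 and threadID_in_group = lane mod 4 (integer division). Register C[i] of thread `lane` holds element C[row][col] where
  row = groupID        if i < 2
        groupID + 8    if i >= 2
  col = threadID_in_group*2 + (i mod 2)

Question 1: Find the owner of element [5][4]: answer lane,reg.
22,0

r=5⇒gr=5,Rb=0  c=4⇒th=2,odd=0
L=5*4+2=22  i=0*2+0=0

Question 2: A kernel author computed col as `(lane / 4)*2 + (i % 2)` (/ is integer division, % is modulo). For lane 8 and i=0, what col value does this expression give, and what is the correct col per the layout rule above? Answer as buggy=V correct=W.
`(lane / 4)*2 + (i % 2)`[8,0]->4
L=8->gid=8>>2=2, tid=8&3=0
[0]->row 2+0=2  col 0·2+0=0
col: 4 vs 0

buggy=4 correct=0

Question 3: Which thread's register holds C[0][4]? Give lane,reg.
2,0

r=0->g=0,rb=0  c=4->t=2,b0=0
L=0*4+2=2  i=0*2+0=0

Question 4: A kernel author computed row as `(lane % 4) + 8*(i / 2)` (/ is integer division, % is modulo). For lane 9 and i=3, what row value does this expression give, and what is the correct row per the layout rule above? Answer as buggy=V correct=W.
buggy=9 correct=10

`(lane % 4) + 8*(i / 2)`[9,3]→9
lane 9→9/4=2, 9 mod 4=1
i=3  r:2+8→10  c:2·1+1→3
row: 9 vs 10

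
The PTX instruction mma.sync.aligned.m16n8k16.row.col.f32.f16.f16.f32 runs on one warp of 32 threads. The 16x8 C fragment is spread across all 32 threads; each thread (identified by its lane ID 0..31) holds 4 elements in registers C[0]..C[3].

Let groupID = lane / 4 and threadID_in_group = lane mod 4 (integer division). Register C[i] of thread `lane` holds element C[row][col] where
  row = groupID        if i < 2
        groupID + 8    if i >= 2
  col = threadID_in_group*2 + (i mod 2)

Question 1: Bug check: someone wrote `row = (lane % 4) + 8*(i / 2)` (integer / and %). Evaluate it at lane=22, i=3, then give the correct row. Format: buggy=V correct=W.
buggy=10 correct=13

`(lane % 4) + 8*(i / 2)`[22,3]=>10
L=22=>grp=22>>2=5, tig=22&3=2
[3]=>row 5+8=13  col 2·2+1=5
row: 10 vs 13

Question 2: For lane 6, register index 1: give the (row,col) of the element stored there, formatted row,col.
6: g=1,t=2
[1] (1+0,2*2+1) = (1,5)

1,5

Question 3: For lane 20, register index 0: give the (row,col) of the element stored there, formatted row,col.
5,0

L=20->gid=20>>2=5, tid=20&3=0
[0]->row 5+0=5  col 0·2+0=0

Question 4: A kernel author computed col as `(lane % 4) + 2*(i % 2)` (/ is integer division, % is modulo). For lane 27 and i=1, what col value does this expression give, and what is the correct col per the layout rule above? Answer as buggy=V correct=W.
buggy=5 correct=7

`(lane % 4) + 2*(i % 2)`[27,1]→5
lane 27: G=6 (27/4), T=3 (27%4)
i=1: r=6+0=6, c=3*2+1=7
col: 5 vs 7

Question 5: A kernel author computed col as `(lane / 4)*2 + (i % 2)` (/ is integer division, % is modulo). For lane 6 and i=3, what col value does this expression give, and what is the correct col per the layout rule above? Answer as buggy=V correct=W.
buggy=3 correct=5

`(lane / 4)*2 + (i % 2)`[6,3]=>3
lane 6=>6/4=1, 6 mod 4=2
i=3  r:1+8=>9  c:2·2+1=>5
col: 3 vs 5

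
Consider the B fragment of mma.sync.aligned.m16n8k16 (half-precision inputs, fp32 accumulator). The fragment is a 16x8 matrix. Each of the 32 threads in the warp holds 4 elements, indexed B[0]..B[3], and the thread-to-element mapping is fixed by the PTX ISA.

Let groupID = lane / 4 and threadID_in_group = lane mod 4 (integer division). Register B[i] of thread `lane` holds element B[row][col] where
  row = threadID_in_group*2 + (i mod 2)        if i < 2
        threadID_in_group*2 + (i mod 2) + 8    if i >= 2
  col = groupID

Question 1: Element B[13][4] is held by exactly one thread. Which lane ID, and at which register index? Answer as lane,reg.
c=4→G=4  r=13→rhi=1,T=2,p=1
L=4*4+2=18  i=1*2+1=3

18,3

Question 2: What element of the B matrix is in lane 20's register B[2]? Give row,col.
8,5

L=20→G=20>>2=5, T=20&3=0
[2]→row 0·2+0+8=8  col G=5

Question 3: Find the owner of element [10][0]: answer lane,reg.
1,2

c: 0->gid=0  r: 10->r8=1,tid=1,i&1=0
L=0*4+1=1  i=1*2+0=2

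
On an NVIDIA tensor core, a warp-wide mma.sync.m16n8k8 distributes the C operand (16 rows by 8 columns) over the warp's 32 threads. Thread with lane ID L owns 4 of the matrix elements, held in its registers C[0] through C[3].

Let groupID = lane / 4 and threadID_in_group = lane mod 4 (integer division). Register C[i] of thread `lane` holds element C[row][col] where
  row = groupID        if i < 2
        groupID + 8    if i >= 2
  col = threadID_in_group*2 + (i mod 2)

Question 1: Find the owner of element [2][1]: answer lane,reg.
8,1

r=2→G=2,rhi=0  c=1→T=0,p=1
L=2*4+0=8  i=0*2+1=1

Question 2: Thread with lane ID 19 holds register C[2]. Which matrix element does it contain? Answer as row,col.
12,6

L=19⇒gr=19>>2=4, th=19&3=3
[2]⇒row 4+8=12  col 3·2+0=6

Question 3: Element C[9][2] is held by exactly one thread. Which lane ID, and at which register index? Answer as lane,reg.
5,2

r=9->g=1,rb=1  c=2->t=1,b0=0
L=1*4+1=5  i=1*2+0=2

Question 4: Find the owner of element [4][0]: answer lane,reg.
r=4->g=4,rb=0  c=0->t=0,b0=0
L=4*4+0=16  i=0*2+0=0

16,0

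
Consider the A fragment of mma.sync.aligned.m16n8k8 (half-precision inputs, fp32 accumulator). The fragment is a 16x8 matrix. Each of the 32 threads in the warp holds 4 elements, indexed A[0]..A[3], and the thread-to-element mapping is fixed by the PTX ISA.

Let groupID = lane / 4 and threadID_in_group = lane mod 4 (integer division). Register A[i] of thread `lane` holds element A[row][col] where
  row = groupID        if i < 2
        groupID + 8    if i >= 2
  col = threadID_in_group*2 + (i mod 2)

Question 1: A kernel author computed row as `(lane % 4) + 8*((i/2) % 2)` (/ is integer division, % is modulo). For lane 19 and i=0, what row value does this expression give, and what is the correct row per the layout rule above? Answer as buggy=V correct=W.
`(lane % 4) + 8*((i/2) % 2)`[19,0]->3
19: g=4,t=3
[0] (4+0,3*2+0) = (4,6)
row: 3 vs 4

buggy=3 correct=4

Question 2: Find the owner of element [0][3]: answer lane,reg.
r: 0->gid=0,r8=0  c: 3->tid=1,i&1=1
L=0*4+1=1  i=0*2+1=1

1,1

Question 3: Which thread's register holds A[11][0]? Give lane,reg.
12,2

r=11->g=3,rb=1  c=0->t=0,b0=0
L=3*4+0=12  i=1*2+0=2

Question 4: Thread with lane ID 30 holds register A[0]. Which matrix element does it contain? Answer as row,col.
lane 30: g=7 (30/4), t=2 (30%4)
i=0: r=7+0=7, c=2*2+0=4

7,4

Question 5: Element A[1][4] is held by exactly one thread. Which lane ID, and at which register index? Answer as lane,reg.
r=1->g=1,rb=0  c=4->t=2,b0=0
L=1*4+2=6  i=0*2+0=0

6,0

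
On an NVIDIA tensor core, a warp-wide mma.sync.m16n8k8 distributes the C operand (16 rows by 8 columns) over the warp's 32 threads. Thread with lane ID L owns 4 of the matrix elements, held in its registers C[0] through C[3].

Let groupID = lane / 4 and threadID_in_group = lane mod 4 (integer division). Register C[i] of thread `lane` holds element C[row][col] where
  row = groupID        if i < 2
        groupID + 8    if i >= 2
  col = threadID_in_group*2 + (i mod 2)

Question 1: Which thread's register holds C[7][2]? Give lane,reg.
29,0

r=7⇒gr=7,Rb=0  c=2⇒th=1,odd=0
L=7*4+1=29  i=0*2+0=0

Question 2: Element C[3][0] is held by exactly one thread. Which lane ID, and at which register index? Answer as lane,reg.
12,0

r=3⇒gr=3,Rb=0  c=0⇒th=0,odd=0
L=3*4+0=12  i=0*2+0=0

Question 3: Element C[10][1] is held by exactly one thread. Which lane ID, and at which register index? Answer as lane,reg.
r:10=>grp=2,rB=1  c:1=>tig=0,lo=1
L=2*4+0=8  i=1*2+1=3

8,3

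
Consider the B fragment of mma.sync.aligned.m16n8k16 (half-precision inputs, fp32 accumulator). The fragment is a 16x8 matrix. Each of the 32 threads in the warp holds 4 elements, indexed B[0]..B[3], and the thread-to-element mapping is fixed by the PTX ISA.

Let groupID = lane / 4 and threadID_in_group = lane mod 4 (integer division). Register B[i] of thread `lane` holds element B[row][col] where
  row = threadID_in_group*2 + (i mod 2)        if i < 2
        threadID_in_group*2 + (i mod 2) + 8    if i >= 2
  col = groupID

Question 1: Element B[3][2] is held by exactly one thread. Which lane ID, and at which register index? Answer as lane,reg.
c: 2->gid=2  r: 3->r8=0,tid=1,i&1=1
L=2*4+1=9  i=0*2+1=1

9,1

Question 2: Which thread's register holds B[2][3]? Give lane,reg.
c:3=>grp=3  r:2=>rB=0,tig=1,lo=0
L=3*4+1=13  i=0*2+0=0

13,0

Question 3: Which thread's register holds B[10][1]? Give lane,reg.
5,2

c: 1->gid=1  r: 10->r8=1,tid=1,i&1=0
L=1*4+1=5  i=1*2+0=2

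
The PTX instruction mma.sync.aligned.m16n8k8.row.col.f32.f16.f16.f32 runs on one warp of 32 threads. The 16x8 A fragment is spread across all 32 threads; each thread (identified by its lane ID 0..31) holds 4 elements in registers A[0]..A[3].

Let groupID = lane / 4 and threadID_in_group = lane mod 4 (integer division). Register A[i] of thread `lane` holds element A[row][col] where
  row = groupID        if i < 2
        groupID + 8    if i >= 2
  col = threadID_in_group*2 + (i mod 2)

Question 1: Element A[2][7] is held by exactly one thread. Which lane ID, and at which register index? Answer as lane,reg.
r=2→G=2,rhi=0  c=7→T=3,p=1
L=2*4+3=11  i=0*2+1=1

11,1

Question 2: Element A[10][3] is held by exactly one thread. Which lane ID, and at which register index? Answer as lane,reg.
9,3

r: 10->gid=2,r8=1  c: 3->tid=1,i&1=1
L=2*4+1=9  i=1*2+1=3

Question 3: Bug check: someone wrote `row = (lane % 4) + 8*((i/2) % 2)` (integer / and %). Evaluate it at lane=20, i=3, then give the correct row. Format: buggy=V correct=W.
buggy=8 correct=13

`(lane % 4) + 8*((i/2) % 2)`[20,3]→8
lane 20→20/4=5, 20 mod 4=0
i=3  r:5+8→13  c:2·0+1→1
row: 8 vs 13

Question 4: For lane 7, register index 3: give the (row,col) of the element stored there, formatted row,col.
L=7→G=7>>2=1, T=7&3=3
[3]→row 1+8=9  col 3·2+1=7

9,7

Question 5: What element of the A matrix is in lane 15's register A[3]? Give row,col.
11,7

lane 15->15/4=3, 15 mod 4=3
i=3  r:3+8->11  c:2·3+1->7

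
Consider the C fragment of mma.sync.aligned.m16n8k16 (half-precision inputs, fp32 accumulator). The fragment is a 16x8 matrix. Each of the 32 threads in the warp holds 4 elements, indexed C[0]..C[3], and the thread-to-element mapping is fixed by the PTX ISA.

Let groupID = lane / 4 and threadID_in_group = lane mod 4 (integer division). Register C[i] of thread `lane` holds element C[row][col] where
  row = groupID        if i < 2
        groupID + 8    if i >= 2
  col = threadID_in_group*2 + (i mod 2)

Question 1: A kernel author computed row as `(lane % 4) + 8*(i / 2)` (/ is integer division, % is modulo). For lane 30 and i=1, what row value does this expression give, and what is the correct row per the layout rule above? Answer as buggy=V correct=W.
`(lane % 4) + 8*(i / 2)`[30,1]->2
L=30->g=30>>2=7, t=30&3=2
[1]->row 7+0=7  col 2·2+1=5
row: 2 vs 7

buggy=2 correct=7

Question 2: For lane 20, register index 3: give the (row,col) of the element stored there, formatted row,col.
20: G=5,T=0
[3] (5+8,0*2+1) = (13,1)

13,1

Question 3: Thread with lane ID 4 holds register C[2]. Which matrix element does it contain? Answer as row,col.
lane 4: g=1 (4/4), t=0 (4%4)
i=2: r=1+8=9, c=0*2+0=0

9,0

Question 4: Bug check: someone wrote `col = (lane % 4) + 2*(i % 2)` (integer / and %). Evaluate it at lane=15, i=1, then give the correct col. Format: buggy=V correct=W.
`(lane % 4) + 2*(i % 2)`[15,1]->5
lane 15: g=3 (15/4), t=3 (15%4)
i=1: r=3+0=3, c=3*2+1=7
col: 5 vs 7

buggy=5 correct=7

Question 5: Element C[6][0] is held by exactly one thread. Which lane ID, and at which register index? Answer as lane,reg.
r:6=>grp=6,rB=0  c:0=>tig=0,lo=0
L=6*4+0=24  i=0*2+0=0

24,0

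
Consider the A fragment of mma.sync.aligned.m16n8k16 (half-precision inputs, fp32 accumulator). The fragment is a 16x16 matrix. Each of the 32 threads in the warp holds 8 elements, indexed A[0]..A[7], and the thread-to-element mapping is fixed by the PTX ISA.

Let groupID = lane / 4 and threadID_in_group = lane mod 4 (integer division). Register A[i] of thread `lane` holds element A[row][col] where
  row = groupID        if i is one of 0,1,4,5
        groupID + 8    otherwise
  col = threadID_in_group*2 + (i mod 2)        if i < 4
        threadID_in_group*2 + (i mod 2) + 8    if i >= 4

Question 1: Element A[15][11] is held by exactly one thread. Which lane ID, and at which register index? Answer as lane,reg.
r=15→G=7,rhi=1  c=11→chi=1,T=1,p=1
L=7*4+1=29  i=1*4+1*2+1=7

29,7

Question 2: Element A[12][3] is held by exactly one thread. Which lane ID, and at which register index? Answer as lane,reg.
17,3

r:12=>grp=4,rB=1  c:3=>cB=0,tig=1,lo=1
L=4*4+1=17  i=0*4+1*2+1=3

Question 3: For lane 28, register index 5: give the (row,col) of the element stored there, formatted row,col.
28: gr=7,th=0
[5] (7+0,0*2+1+8) = (7,9)

7,9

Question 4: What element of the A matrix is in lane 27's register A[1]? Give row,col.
L=27⇒gr=27>>2=6, th=27&3=3
[1]⇒row 6+0=6  col 3·2+1+0=7

6,7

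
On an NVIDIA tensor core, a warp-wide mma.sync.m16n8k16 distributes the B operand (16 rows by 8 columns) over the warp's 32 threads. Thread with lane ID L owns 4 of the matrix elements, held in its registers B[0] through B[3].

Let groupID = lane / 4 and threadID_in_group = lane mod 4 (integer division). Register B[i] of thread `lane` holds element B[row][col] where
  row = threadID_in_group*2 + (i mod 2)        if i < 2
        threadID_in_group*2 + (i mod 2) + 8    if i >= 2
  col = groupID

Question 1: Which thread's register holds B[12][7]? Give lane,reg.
30,2

c: 7->gid=7  r: 12->r8=1,tid=2,i&1=0
L=7*4+2=30  i=1*2+0=2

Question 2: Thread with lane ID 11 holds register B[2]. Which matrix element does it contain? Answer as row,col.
L=11->gid=11>>2=2, tid=11&3=3
[2]->row 3·2+0+8=14  col gid=2

14,2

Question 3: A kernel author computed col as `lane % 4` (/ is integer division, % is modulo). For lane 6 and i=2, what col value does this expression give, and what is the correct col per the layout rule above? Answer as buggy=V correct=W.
buggy=2 correct=1

`lane % 4`[6,2]→2
lane 6: G=1 (6/4), T=2 (6%4)
i=2: r=2*2+0+8=12, c=G=1
col: 2 vs 1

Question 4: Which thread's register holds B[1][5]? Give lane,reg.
c=5->g=5  r=1->rb=0,t=0,b0=1
L=5*4+0=20  i=0*2+1=1

20,1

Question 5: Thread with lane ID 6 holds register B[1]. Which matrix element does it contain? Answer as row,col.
5,1

6: g=1,t=2
[1] (2*2+1+0,1) = (5,1)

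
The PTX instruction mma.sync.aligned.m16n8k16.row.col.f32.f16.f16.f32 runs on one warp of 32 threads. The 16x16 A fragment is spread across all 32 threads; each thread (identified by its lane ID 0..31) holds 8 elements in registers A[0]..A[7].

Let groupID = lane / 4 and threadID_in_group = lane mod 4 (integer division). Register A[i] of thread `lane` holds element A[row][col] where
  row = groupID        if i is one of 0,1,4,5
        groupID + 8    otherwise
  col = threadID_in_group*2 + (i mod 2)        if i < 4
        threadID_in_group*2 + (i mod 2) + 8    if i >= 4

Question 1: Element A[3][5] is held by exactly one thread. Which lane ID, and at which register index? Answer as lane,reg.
14,1

r: 3->gid=3,r8=0  c: 5->c8=0,tid=2,i&1=1
L=3*4+2=14  i=0*4+0*2+1=1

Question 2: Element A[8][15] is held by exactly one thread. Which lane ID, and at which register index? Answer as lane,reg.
r: 8->gid=0,r8=1  c: 15->c8=1,tid=3,i&1=1
L=0*4+3=3  i=1*4+1*2+1=7

3,7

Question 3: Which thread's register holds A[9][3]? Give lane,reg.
5,3

r:9=>grp=1,rB=1  c:3=>cB=0,tig=1,lo=1
L=1*4+1=5  i=0*4+1*2+1=3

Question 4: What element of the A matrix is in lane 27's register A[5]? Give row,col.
6,15

lane 27: g=6 (27/4), t=3 (27%4)
i=5: r=6+0=6, c=3*2+1+8=15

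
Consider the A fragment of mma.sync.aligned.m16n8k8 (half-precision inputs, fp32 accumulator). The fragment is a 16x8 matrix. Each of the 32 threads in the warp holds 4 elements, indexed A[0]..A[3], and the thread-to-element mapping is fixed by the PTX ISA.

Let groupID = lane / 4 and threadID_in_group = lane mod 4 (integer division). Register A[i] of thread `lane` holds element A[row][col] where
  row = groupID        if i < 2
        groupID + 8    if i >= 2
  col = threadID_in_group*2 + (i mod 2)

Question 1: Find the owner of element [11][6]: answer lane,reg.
15,2

r=11⇒gr=3,Rb=1  c=6⇒th=3,odd=0
L=3*4+3=15  i=1*2+0=2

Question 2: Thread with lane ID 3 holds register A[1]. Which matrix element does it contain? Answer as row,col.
0,7

3: gid=0,tid=3
[1] (0+0,3*2+1) = (0,7)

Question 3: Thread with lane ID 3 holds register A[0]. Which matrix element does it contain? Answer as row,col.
lane 3: G=0 (3/4), T=3 (3%4)
i=0: r=0+0=0, c=3*2+0=6

0,6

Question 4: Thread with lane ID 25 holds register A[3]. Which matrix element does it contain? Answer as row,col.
lane 25: G=6 (25/4), T=1 (25%4)
i=3: r=6+8=14, c=1*2+1=3

14,3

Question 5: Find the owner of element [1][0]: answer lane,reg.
r=1⇒gr=1,Rb=0  c=0⇒th=0,odd=0
L=1*4+0=4  i=0*2+0=0

4,0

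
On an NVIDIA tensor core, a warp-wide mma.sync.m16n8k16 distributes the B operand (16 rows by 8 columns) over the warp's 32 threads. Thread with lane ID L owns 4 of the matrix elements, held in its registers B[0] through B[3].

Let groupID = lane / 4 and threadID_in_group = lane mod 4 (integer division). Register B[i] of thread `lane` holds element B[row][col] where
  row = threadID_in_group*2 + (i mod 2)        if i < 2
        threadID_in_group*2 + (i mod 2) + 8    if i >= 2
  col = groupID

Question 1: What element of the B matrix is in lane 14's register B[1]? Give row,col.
L=14→G=14>>2=3, T=14&3=2
[1]→row 2·2+1+0=5  col G=3

5,3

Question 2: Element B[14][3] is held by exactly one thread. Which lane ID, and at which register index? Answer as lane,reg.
c:3=>grp=3  r:14=>rB=1,tig=3,lo=0
L=3*4+3=15  i=1*2+0=2

15,2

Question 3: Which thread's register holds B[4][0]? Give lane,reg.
2,0

c=0->g=0  r=4->rb=0,t=2,b0=0
L=0*4+2=2  i=0*2+0=0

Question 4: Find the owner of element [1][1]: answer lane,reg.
c=1⇒gr=1  r=1⇒Rb=0,th=0,odd=1
L=1*4+0=4  i=0*2+1=1

4,1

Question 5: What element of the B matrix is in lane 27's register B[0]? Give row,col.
27: gid=6,tid=3
[0] (3*2+0+0,6) = (6,6)

6,6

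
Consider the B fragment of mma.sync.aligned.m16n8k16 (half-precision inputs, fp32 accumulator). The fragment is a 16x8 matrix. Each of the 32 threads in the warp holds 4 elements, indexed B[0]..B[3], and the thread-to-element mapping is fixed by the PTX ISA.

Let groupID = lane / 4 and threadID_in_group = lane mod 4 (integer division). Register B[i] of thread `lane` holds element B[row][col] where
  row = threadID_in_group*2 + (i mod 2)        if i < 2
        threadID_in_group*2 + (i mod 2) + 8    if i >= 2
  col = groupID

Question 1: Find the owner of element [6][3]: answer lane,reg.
c=3→G=3  r=6→rhi=0,T=3,p=0
L=3*4+3=15  i=0*2+0=0

15,0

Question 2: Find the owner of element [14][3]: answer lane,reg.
c=3->g=3  r=14->rb=1,t=3,b0=0
L=3*4+3=15  i=1*2+0=2

15,2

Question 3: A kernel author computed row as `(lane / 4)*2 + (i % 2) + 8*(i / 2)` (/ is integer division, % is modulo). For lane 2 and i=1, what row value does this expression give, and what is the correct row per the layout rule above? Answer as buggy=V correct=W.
buggy=1 correct=5

`(lane / 4)*2 + (i % 2) + 8*(i / 2)`[2,1]⇒1
lane 2: gr=0 (2/4), th=2 (2%4)
i=1: r=2*2+1+0=5, c=gr=0
row: 1 vs 5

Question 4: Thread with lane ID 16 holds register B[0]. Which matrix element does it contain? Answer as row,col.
0,4

L=16=>grp=16>>2=4, tig=16&3=0
[0]=>row 0·2+0+0=0  col grp=4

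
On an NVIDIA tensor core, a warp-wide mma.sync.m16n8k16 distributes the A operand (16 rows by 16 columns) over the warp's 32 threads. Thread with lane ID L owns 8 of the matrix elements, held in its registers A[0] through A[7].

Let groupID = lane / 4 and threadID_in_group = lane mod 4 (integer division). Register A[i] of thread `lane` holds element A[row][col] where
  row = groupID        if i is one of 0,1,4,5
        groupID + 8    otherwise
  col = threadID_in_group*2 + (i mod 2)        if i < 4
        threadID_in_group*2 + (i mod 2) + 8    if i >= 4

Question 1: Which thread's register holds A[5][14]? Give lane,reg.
23,4

r:5=>grp=5,rB=0  c:14=>cB=1,tig=3,lo=0
L=5*4+3=23  i=1*4+0*2+0=4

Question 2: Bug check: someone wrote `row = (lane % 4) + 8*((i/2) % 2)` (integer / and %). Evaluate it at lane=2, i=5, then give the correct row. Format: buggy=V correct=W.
`(lane % 4) + 8*((i/2) % 2)`[2,5]⇒2
lane 2⇒2/4=0, 2 mod 4=2
i=5  r:0+0⇒0  c:2·2+1+8⇒13
row: 2 vs 0

buggy=2 correct=0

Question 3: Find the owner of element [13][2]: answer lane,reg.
21,2

r: 13->gid=5,r8=1  c: 2->c8=0,tid=1,i&1=0
L=5*4+1=21  i=0*4+1*2+0=2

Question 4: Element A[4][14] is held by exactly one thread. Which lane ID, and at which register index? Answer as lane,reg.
19,4

r=4⇒gr=4,Rb=0  c=14⇒Cb=1,th=3,odd=0
L=4*4+3=19  i=1*4+0*2+0=4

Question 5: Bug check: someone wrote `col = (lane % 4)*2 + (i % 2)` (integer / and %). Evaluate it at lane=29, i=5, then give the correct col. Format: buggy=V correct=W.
buggy=3 correct=11

`(lane % 4)*2 + (i % 2)`[29,5]⇒3
lane 29: gr=7 (29/4), th=1 (29%4)
i=5: r=7+0=7, c=1*2+1+8=11
col: 3 vs 11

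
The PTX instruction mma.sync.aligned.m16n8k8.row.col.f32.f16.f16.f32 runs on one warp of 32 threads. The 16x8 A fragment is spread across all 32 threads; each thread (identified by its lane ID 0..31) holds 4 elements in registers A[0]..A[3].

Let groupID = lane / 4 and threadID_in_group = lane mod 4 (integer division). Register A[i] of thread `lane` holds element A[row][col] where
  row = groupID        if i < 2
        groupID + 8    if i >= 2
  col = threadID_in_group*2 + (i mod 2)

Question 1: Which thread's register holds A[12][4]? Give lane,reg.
r: 12->gid=4,r8=1  c: 4->tid=2,i&1=0
L=4*4+2=18  i=1*2+0=2

18,2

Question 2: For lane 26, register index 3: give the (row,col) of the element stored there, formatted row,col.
lane 26->26/4=6, 26 mod 4=2
i=3  r:6+8->14  c:2·2+1->5

14,5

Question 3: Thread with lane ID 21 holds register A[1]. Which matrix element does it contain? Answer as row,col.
lane 21→21/4=5, 21 mod 4=1
i=1  r:5+0→5  c:2·1+1→3

5,3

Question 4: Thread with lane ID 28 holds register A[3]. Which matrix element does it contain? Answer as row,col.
28: gr=7,th=0
[3] (7+8,0*2+1) = (15,1)

15,1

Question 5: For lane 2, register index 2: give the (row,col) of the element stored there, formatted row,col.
2: G=0,T=2
[2] (0+8,2*2+0) = (8,4)

8,4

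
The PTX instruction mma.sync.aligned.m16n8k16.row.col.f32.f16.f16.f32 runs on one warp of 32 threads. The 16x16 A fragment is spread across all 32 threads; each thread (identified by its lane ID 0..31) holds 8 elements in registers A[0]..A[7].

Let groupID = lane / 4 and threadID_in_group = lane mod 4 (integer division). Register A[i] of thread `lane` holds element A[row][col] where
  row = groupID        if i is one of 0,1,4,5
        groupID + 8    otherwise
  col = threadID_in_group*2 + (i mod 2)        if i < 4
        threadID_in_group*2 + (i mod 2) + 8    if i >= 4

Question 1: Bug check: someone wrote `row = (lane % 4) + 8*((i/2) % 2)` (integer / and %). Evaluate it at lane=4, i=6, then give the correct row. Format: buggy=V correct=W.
`(lane % 4) + 8*((i/2) % 2)`[4,6]->8
4: g=1,t=0
[6] (1+8,0*2+0+8) = (9,8)
row: 8 vs 9

buggy=8 correct=9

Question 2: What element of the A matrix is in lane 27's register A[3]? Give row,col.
14,7

lane 27: gid=6 (27/4), tid=3 (27%4)
i=3: r=6+8=14, c=3*2+1+0=7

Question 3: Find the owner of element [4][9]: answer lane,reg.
16,5

r=4->g=4,rb=0  c=9->cb=1,t=0,b0=1
L=4*4+0=16  i=1*4+0*2+1=5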